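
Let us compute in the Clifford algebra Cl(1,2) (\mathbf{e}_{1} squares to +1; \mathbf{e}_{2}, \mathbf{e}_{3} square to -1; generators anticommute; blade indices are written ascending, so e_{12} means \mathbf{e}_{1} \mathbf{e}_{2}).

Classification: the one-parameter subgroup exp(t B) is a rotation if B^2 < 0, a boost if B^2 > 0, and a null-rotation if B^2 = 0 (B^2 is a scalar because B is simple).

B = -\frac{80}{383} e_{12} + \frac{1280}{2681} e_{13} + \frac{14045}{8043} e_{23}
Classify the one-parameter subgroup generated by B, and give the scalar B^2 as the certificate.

B^2 term by term: the squares give (-\frac{80}{383})^2*(e_{12})^2 + (\frac{1280}{2681})^2*(e_{13})^2 + (\frac{14045}{8043})^2*(e_{23})^2 = \frac{6400}{146689}*(+1) + \frac{1638400}{7187761}*(+1) + \frac{197262025}{64689849}*(-1) = -\frac{25}{9} (each basis 2-blade squares to minus the product of its generators' squares); cross terms between blades sharing an index anticommute and cancel. So B^2 = -\frac{25}{9}.
Answer: rotation, certificate B^2 = -\frac{25}{9}. Key observation: B^2 = -\frac{25}{9} is a conjugation invariant, so its sign decides the class regardless of the surface form of B.


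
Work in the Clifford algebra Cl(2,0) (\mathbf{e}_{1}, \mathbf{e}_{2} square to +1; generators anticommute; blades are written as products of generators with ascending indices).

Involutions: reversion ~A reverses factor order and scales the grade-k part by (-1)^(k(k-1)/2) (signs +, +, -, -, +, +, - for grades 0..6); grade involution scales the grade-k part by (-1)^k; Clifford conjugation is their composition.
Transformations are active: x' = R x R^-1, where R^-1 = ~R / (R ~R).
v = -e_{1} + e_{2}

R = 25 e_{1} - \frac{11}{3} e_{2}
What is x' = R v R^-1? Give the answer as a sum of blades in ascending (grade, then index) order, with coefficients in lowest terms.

~R = 25 e_{1} - \frac{11}{3} e_{2}, and R ~R = \frac{5746}{9}, so R^-1 = ~R / (\frac{5746}{9}).
R v = -\frac{86}{3} + \frac{64}{3} e_{1} e_{2}
Answer: -\frac{3577}{2873} e_{1} - \frac{1927}{2873} e_{2}


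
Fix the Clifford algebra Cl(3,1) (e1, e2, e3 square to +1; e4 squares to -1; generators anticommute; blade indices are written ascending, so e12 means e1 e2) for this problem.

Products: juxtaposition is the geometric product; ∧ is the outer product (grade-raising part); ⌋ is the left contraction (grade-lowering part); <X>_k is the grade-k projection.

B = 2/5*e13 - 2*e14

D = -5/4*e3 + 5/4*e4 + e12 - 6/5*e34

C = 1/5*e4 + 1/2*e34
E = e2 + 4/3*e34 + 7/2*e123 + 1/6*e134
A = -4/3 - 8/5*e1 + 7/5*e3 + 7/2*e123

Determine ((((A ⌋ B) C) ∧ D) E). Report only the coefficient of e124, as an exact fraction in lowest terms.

step 1: -14/25*e1 - 16/25*e3 + 16/5*e4 - 8/15*e13 + 8/3*e14
step 2: -16/25 - 8/15*e1 + 8/5*e3 - 8/25*e4 + 4/3*e13 - 142/375*e14 - 16/125*e34 - 29/75*e134
step 3: 4/5*e3 - 4/5*e4 - 16/25*e12 + 2/3*e13 - 2/3*e14 + 296/125*e34 + 8/5*e123 - 8/25*e124 + 11/6*e134 - 16/125*e1234
step 4: -9617/4500 + 2474/1125*e1 + 883/375*e2 + 289/225*e3 + 571/1125*e4 + 986/375*e12 - 106/45*e13 + 242/225*e14 - 64/75*e23 - 107/20*e24 - 28/25*e34 - 82/75*e123 - 686/125*e124 - 16/125*e134 + 601/125*e234 + 189/50*e1234
Answer: -686/125


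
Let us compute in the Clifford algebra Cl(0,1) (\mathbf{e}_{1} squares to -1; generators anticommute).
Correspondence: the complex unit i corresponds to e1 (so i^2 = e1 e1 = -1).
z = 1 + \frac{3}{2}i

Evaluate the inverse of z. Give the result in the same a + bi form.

In blades: z = 1 + \frac{3}{2} e_{1}.
With qbar = 1 - \frac{3}{2} e_{1} (scalar fixed, mapped units negated), z qbar = \frac{13}{4} (the sum of squared coefficients), so z^-1 = qbar / (\frac{13}{4}) = \frac{4}{13} - \frac{6}{13} e_{1}; translating back:
Answer: \frac{4}{13} - \frac{6}{13}i


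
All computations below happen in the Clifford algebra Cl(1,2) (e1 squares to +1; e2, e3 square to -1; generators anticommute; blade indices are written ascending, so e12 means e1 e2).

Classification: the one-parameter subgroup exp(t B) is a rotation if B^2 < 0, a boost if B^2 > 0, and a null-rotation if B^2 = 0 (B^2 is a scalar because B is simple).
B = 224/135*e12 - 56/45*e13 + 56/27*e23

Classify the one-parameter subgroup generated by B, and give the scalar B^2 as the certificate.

B^2 term by term: the squares give (224/135)^2*(e12)^2 + (-56/45)^2*(e13)^2 + (56/27)^2*(e23)^2 = 50176/18225*(+1) + 3136/2025*(+1) + 3136/729*(-1) = 0 (each basis 2-blade squares to minus the product of its generators' squares); cross terms between blades sharing an index anticommute and cancel. So B^2 = 0.
Answer: null-rotation, certificate B^2 = 0. The scalar 0 is the complete invariant here: its sign names the subgroup type.


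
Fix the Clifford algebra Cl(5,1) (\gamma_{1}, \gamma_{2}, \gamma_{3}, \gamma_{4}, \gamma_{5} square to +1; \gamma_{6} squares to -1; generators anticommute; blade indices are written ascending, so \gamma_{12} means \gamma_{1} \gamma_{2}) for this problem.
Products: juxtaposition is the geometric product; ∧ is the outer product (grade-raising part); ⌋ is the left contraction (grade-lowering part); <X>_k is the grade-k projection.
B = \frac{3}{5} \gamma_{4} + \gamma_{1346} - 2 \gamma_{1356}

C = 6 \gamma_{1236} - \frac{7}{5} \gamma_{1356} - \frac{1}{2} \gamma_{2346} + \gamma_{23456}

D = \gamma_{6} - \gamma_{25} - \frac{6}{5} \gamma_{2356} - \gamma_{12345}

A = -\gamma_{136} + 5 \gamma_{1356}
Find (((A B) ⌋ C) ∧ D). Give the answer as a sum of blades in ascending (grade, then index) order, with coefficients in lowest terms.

step 1: 10 + \gamma_{4} - 2 \gamma_{5} + 5 \gamma_{45} + \frac{3}{5} \gamma_{1346} + 3 \gamma_{13456}
step 2: \frac{14}{5} \gamma_{136} - \frac{11}{2} \gamma_{236} + 60 \gamma_{1236} - 14 \gamma_{1356} - 3 \gamma_{2346} + \gamma_{2356} + 10 \gamma_{23456}
step 3: \frac{14}{5} \gamma_{12356}
Answer: \frac{14}{5} \gamma_{12356}


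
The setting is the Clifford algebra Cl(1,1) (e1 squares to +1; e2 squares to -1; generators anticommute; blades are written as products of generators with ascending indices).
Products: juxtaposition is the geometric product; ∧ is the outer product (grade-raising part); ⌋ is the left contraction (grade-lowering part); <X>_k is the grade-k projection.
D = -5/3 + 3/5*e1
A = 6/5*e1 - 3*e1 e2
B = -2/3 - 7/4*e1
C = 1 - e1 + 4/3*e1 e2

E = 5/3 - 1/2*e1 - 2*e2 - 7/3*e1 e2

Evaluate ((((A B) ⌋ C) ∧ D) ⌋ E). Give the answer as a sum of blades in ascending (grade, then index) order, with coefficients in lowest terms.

step 1: -21/10 - 4/5*e1 - 21/4*e2 + 2*e1 e2
step 2: 41/30 - 49/10*e1 - 16/15*e2 - 14/5*e1 e2
step 3: -41/18 + 674/75*e1 + 16/9*e2 + 398/75*e1 e2
step 4: -23107/1350 - 325/108*e1 - 1231/75*e2 + 287/54*e1 e2
Answer: -23107/1350 - 325/108*e1 - 1231/75*e2 + 287/54*e1 e2


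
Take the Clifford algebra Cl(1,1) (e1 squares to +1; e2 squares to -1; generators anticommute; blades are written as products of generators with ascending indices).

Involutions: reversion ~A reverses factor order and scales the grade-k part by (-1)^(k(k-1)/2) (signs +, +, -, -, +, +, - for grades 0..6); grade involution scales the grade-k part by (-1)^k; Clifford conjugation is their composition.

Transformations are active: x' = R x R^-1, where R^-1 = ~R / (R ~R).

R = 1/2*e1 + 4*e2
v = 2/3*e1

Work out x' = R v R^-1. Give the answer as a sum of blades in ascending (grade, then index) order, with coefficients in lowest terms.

~R = 1/2*e1 + 4*e2, and R ~R = -63/4, so R^-1 = ~R / (-63/4).
R v = 1/3 - 8/3*e1 e2
Answer: -130/189*e1 - 32/189*e2


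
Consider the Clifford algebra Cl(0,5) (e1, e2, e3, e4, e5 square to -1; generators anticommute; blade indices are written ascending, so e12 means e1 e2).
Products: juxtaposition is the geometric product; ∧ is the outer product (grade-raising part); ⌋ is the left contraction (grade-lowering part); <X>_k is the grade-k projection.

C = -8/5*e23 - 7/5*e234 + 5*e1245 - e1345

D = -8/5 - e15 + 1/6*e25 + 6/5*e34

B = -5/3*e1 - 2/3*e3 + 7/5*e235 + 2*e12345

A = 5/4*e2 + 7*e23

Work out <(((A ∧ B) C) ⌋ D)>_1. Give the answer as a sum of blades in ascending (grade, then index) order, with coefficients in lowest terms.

step 1: 25/12*e12 - 5/6*e23 - 35/3*e123
step 2: -4/3 - 56/3*e1 - 7/6*e4 + 10/3*e13 - 49/3*e14 - 125/12*e45 + 35/12*e134 + 35/3*e245 + 175/3*e345 - 5/6*e1245 - 25/6*e1345 - 25/12*e2345
step 3: 32/15 - 7/5*e3 - 56/3*e5 + 4/3*e15 - 2/9*e25 - 8/5*e34
step 4: -7/5*e3 - 56/3*e5
Answer: -7/5*e3 - 56/3*e5


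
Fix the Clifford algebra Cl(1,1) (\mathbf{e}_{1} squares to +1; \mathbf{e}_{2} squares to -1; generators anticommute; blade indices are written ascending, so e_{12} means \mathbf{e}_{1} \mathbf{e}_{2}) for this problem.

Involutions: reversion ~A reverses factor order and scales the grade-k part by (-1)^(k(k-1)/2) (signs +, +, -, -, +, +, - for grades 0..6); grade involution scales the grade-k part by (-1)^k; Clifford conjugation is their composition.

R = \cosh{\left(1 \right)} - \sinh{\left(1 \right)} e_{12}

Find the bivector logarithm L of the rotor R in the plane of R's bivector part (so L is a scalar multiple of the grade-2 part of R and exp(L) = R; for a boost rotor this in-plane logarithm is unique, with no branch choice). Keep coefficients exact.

The scalar part of R is \cosh{\left(1 \right)}, giving the rapidity magnitude (cosh is even); the bivector part supplies orientation, its quotient by sinh of the rapidity is the plane, and L = rapidity * plane — unique in that plane, since flipping both signs leaves L unchanged.
Concretely: cosh(rapidity) = \cosh{\left(1 \right)} gives rapidity = ±1, and since rapidity/sinh(rapidity) is even the sign is immaterial: L = (rapidity/sinh(rapidity)) * <R>_2 = (\frac{1}{\sinh{\left(1 \right)}}) * <R>_2.
Answer: -e_{12}


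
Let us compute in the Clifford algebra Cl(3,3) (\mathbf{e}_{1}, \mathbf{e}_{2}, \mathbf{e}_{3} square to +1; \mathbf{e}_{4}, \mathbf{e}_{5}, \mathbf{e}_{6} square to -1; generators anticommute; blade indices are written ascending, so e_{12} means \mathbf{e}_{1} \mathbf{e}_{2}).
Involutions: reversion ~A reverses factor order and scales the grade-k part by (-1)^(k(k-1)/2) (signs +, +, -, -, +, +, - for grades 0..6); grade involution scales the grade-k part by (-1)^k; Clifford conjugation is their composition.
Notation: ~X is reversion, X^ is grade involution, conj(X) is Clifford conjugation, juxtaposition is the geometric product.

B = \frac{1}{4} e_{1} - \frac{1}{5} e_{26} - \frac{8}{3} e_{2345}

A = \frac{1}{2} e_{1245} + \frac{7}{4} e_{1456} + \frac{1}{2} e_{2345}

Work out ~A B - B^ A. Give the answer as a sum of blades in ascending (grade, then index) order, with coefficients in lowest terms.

first term: -\frac{4}{3} + \frac{4}{3} e_{13} - \frac{1}{8} e_{245} - \frac{7}{16} e_{456} + \frac{14}{3} e_{1236} - \frac{7}{20} e_{1245} - \frac{1}{10} e_{1456} + \frac{1}{10} e_{3456} + \frac{1}{8} e_{12345}
second term: -\frac{4}{3} - \frac{4}{3} e_{13} - \frac{1}{8} e_{245} - \frac{7}{16} e_{456} + \frac{14}{3} e_{1236} + \frac{7}{20} e_{1245} + \frac{1}{10} e_{1456} - \frac{1}{10} e_{3456} - \frac{1}{8} e_{12345}
Answer: \frac{8}{3} e_{13} - \frac{7}{10} e_{1245} - \frac{1}{5} e_{1456} + \frac{1}{5} e_{3456} + \frac{1}{4} e_{12345}


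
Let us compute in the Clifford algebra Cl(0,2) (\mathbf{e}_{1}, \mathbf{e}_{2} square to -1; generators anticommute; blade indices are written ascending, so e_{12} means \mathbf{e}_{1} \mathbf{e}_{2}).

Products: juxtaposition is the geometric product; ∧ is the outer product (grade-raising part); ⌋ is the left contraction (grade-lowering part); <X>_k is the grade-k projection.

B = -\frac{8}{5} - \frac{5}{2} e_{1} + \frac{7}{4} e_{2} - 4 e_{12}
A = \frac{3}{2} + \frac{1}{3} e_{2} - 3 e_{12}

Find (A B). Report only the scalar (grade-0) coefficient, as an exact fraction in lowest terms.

step 1: -\frac{899}{60} + \frac{1}{6} e_{1} + \frac{1151}{120} e_{2} - \frac{11}{30} e_{12}
Answer: -\frac{899}{60}


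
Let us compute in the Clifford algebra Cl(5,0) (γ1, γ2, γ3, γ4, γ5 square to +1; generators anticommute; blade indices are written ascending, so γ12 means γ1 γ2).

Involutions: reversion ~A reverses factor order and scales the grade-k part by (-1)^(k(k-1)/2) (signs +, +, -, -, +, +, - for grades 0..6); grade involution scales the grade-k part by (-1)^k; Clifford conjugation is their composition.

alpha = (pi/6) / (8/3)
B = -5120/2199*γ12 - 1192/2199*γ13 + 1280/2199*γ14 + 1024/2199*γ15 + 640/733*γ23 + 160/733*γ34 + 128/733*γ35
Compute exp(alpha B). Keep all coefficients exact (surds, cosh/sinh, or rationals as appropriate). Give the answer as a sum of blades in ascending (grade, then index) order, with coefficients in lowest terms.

B^2 term by term: the squares give (-5120/2199)^2*(γ12)^2 + (-1192/2199)^2*(γ13)^2 + (1280/2199)^2*(γ14)^2 + (1024/2199)^2*(γ15)^2 + (640/733)^2*(γ23)^2 + (160/733)^2*(γ34)^2 + (128/733)^2*(γ35)^2 = 26214400/4835601*(-1) + 1420864/4835601*(-1) + 1638400/4835601*(-1) + 1048576/4835601*(-1) + 409600/537289*(-1) + 25600/537289*(-1) + 16384/537289*(-1) = -64/9 (each basis 2-blade squares to minus the product of its generators' squares); cross terms between blades sharing an index anticommute and cancel; the commuting (index-disjoint) pairs give grade-4 terms 2*c*c'*(blade product), which cancel blade by blade — γ1234: -1638400/1611867 + 1638400/1611867 = 0; γ1235: -1310720/1611867 + 1310720/1611867 = 0; γ1345: -327680/1611867 + 327680/1611867 = 0 — confirming B is simple. So B^2 = -64/9.
B^2 = -64/9 — the negative square puts this in the circular regime; l = 8/3, alpha*l = pi/6, so exp(alpha B) = cos(pi/6) + (sin(pi/6)/(8/3))*B = sqrt(3)/2 + (3/16)*B.
Answer: sqrt(3)/2 - 320/733*γ12 - 149/1466*γ13 + 80/733*γ14 + 64/733*γ15 + 120/733*γ23 + 30/733*γ34 + 24/733*γ35


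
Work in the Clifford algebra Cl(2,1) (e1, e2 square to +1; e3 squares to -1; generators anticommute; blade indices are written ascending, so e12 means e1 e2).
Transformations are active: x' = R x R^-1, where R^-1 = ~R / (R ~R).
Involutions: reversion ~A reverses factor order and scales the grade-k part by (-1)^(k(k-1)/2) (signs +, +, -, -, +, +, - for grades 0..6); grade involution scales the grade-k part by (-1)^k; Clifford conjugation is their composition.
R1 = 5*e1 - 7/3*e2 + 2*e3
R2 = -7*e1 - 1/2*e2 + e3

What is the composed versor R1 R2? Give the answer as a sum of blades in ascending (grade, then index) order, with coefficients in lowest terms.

Distribute over the terms of R1 (each basis-blade product reordered to ascending indices, repeated generators contracted through their squares):
(5*e1) R2 = -35 - 5/2*e12 + 5*e13
(-7/3*e2) R2 = 7/6 - 49/3*e12 - 7/3*e23
(2*e3) R2 = -2 + 14*e13 + e23
Summing the partial products and collecting blades:
Answer: -215/6 - 113/6*e12 + 19*e13 - 4/3*e23


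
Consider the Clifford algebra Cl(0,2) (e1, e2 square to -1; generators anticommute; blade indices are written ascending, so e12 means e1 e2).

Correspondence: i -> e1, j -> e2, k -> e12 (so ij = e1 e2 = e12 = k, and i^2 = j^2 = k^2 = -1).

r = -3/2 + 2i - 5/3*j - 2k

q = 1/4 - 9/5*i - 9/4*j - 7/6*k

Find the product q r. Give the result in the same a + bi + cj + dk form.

In blades: q = 1/4 - 9/5*e1 - 9/4*e2 - 7/6*e12, r = -3/2 + 2*e1 - 5/3*e2 - 2*e12.
Distribute q over r term by term (generator squares from the signature, products reordered to ascending indices): (1/4)*r = -3/8 + 1/2*e1 - 5/12*e2 - 1/2*e12; (-9/5*e1)*r = 18/5 + 27/10*e1 - 18/5*e2 + 3*e12; (-9/4*e2)*r = -15/4 + 9/2*e1 + 27/8*e2 + 9/2*e12; (-7/6*e12)*r = -7/3 - 35/18*e1 - 7/3*e2 + 7/4*e12.
Sum: -343/120 + 259/45*e1 - 119/40*e2 + 35/4*e12; translating back through the correspondence:
Answer: -343/120 + 259/45*i - 119/40*j + 35/4*k


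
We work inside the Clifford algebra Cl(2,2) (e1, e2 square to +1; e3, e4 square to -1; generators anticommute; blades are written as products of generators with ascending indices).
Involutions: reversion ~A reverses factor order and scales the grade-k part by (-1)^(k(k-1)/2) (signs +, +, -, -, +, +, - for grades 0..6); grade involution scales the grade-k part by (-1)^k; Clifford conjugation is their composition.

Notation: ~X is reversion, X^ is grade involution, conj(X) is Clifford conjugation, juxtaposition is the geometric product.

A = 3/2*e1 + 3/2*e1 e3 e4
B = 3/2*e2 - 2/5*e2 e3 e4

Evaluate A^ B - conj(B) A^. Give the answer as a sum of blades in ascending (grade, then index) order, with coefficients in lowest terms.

first term: -57/20*e1 e2 - 33/20*e1 e2 e3 e4
second term: -33/20*e1 e2 - 57/20*e1 e2 e3 e4
Answer: -6/5*e1 e2 + 6/5*e1 e2 e3 e4


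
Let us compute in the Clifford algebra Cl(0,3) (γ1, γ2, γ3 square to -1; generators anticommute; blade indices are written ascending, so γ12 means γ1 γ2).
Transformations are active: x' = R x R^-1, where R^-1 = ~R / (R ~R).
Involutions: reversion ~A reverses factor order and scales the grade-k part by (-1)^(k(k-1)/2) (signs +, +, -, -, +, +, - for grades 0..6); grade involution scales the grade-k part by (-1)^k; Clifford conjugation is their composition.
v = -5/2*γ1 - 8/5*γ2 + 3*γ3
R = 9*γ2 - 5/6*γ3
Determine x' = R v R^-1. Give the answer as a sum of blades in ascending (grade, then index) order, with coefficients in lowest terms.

~R = 9*γ2 - 5/6*γ3, and R ~R = -2941/36, so R^-1 = ~R / (-2941/36).
R v = 169/10 + 45/2*γ12 - 25/12*γ13 + 77/3*γ23
Answer: 5/2*γ1 - 31228/14705*γ2 - 7809/2941*γ3


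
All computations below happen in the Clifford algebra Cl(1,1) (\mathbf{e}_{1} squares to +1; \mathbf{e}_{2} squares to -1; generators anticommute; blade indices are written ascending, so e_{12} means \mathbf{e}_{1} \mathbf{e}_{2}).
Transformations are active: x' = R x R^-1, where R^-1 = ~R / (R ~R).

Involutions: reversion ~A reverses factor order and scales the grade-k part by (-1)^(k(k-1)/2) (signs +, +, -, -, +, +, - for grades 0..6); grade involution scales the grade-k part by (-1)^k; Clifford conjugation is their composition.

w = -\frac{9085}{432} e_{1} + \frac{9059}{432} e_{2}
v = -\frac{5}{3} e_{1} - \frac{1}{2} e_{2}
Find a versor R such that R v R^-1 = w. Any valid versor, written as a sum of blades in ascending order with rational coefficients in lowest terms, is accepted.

A norm check does it: q(v) = q(w) = \frac{91}{36}, hence R = v + w = -\frac{9805}{432} e_{1} + \frac{8843}{432} e_{2} realises the map — parallel part kept, (v - w)/2 negated, v carried to w.
Answer: -\frac{9805}{432} e_{1} + \frac{8843}{432} e_{2}


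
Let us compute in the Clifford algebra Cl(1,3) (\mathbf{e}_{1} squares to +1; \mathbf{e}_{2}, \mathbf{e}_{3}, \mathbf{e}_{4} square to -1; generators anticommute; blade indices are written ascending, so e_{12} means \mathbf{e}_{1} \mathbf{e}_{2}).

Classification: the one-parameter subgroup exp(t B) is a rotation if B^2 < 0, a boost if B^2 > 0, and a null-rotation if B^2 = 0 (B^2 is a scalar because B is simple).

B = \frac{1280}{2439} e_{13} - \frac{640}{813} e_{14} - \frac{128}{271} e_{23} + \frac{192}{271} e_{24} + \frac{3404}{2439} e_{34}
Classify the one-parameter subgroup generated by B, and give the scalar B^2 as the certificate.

B^2 term by term: the squares give (\frac{1280}{2439})^2*(e_{13})^2 + (-\frac{640}{813})^2*(e_{14})^2 + (-\frac{128}{271})^2*(e_{23})^2 + (\frac{192}{271})^2*(e_{24})^2 + (\frac{3404}{2439})^2*(e_{34})^2 = \frac{1638400}{5948721}*(+1) + \frac{409600}{660969}*(+1) + \frac{16384}{73441}*(-1) + \frac{36864}{73441}*(-1) + \frac{11587216}{5948721}*(-1) = -\frac{16}{9} (each basis 2-blade squares to minus the product of its generators' squares); cross terms between blades sharing an index anticommute and cancel; the commuting (index-disjoint) pairs give grade-4 terms 2*c*c'*(blade product), which cancel blade by blade — e_{1234}: -\frac{163840}{220323} + \frac{163840}{220323} = 0 — confirming B is simple. So B^2 = -\frac{16}{9}.
Answer: rotation, certificate B^2 = -\frac{16}{9}. The scalar -\frac{16}{9} is the complete invariant here: its sign names the subgroup type.


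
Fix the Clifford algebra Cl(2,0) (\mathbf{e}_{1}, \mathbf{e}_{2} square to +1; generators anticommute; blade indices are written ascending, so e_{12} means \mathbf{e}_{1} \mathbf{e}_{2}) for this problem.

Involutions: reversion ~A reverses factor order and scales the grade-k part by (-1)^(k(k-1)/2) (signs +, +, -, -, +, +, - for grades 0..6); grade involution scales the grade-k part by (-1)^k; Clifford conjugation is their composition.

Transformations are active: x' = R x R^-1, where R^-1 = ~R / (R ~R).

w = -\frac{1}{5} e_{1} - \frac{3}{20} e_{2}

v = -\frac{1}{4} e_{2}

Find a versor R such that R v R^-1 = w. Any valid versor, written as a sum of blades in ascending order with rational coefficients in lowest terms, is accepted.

Why this works: both vectors square to \frac{1}{16}, so q(v) = q(w) and R = v + w = -\frac{1}{5} e_{1} - \frac{2}{5} e_{2} carries v to w — its own direction survives, the complement (v - w)/2 flips.
Answer: -\frac{1}{5} e_{1} - \frac{2}{5} e_{2}


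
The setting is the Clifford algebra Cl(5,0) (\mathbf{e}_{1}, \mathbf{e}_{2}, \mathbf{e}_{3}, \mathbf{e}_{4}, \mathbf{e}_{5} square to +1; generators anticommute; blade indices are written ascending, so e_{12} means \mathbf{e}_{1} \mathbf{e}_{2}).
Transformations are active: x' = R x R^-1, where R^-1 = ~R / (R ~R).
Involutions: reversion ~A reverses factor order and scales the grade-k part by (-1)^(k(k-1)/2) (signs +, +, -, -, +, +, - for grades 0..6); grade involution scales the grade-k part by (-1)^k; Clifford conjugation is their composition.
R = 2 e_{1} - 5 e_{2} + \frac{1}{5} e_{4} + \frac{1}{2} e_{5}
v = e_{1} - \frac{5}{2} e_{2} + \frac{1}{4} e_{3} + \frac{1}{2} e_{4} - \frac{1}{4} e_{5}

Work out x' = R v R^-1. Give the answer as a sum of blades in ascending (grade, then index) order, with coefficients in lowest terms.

~R = 2 e_{1} - 5 e_{2} + \frac{1}{5} e_{4} + \frac{1}{2} e_{5}, and R ~R = \frac{2929}{100}, so R^-1 = ~R / (\frac{2929}{100}).
R v = \frac{579}{40} + \frac{1}{2} e_{13} + \frac{4}{5} e_{14} - e_{15} - \frac{5}{4} e_{23} - 2 e_{24} + \frac{5}{2} e_{25} - \frac{1}{20} e_{34} - \frac{1}{8} e_{35} - \frac{3}{10} e_{45}
Answer: \frac{2861}{2929} e_{1} - \frac{14305}{5858} e_{2} - \frac{1}{4} e_{3} - \frac{1771}{5858} e_{4} + \frac{8719}{11716} e_{5}


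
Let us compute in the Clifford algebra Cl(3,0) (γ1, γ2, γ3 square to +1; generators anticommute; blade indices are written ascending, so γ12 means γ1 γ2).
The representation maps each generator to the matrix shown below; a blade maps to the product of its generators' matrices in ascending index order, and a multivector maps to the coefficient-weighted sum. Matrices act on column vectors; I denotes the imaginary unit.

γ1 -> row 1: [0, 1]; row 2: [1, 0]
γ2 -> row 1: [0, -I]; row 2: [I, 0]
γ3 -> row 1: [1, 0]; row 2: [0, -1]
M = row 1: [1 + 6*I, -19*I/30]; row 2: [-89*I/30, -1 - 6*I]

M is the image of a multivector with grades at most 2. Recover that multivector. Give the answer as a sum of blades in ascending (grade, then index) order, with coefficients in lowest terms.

Method: 1, rho(γ1), rho(γ2), rho(γ3) form a trace-orthogonal basis of the 2x2 complex matrices (tr(X Y) = 2 if X = Y, else 0), so M = m0*1 + m1*rho(γ1) + m2*rho(γ2) + m3*rho(γ3) with m0 = tr(M)/2 = 0, m1 = tr(M rho(γ1))/2 = -9*I/5, m2 = tr(M rho(γ2))/2 = -7/6, m3 = tr(M rho(γ3))/2 = 1 + 6*I.
Multiplying table entries, the bivector images are rho(γ12) = I*rho(γ3), rho(γ13) = -I*rho(γ2), rho(γ23) = I*rho(γ1); with real blade coefficients the real parts of m0..m3 are the coefficients of 1, γ1, γ2, γ3 and the imaginary parts give the bivectors (γ23: Im m1, γ13: -Im m2, γ12: Im m3).
Answer: -7/6*γ2 + γ3 + 6*γ12 - 9/5*γ23


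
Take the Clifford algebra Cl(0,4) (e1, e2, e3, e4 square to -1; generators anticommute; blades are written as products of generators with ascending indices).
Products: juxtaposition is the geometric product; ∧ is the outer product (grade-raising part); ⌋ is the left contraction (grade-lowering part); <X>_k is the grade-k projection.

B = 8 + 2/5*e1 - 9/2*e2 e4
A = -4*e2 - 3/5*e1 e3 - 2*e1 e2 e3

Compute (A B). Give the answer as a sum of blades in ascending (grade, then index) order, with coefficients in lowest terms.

step 1: -32*e2 - 6/25*e3 - 18*e4 + 8/5*e1 e2 - 24/5*e1 e3 + 4/5*e2 e3 - 16*e1 e2 e3 + 9*e1 e3 e4 - 27/10*e1 e2 e3 e4
Answer: -32*e2 - 6/25*e3 - 18*e4 + 8/5*e1 e2 - 24/5*e1 e3 + 4/5*e2 e3 - 16*e1 e2 e3 + 9*e1 e3 e4 - 27/10*e1 e2 e3 e4


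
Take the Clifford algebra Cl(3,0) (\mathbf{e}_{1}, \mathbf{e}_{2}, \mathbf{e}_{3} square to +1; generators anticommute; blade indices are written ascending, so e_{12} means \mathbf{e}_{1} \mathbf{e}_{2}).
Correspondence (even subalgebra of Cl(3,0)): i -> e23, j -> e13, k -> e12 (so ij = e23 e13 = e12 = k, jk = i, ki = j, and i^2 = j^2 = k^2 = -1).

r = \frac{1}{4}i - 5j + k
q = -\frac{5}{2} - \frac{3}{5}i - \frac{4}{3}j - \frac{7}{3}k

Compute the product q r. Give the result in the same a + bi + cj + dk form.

In blades: q = -\frac{5}{2} - \frac{7}{3} e_{12} - \frac{4}{3} e_{13} - \frac{3}{5} e_{23}, r = e_{12} - 5 e_{13} + \frac{1}{4} e_{23}.
Distribute q over r term by term (generator squares from the signature, products reordered to ascending indices): (-\frac{5}{2})*r = -\frac{5}{2} e_{12} + \frac{25}{2} e_{13} - \frac{5}{8} e_{23}; (-\frac{7}{3} e_{12})*r = \frac{7}{3} - \frac{7}{12} e_{13} - \frac{35}{3} e_{23}; (-\frac{4}{3} e_{13})*r = -\frac{20}{3} + \frac{1}{3} e_{12} - \frac{4}{3} e_{23}; (-\frac{3}{5} e_{23})*r = \frac{3}{20} + 3 e_{12} + \frac{3}{5} e_{13}.
Sum: -\frac{251}{60} + \frac{5}{6} e_{12} + \frac{751}{60} e_{13} - \frac{109}{8} e_{23}; translating back through the correspondence:
Answer: -\frac{251}{60} - \frac{109}{8}i + \frac{751}{60}j + \frac{5}{6}k


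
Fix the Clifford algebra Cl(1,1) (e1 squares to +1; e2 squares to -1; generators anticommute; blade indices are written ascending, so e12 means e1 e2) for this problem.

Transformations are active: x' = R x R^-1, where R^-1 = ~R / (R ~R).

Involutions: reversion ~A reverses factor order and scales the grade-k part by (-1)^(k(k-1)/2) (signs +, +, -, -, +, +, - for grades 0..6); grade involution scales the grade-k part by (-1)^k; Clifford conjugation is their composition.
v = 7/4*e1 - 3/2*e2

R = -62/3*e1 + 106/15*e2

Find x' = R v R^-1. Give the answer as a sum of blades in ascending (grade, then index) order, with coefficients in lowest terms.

~R = -62/3*e1 + 106/15*e2, and R ~R = 28288/75, so R^-1 = ~R / (28288/75).
R v = -767/30 + 559/30*e12
Answer: 3433/3264*e1 + 1769/3264*e2


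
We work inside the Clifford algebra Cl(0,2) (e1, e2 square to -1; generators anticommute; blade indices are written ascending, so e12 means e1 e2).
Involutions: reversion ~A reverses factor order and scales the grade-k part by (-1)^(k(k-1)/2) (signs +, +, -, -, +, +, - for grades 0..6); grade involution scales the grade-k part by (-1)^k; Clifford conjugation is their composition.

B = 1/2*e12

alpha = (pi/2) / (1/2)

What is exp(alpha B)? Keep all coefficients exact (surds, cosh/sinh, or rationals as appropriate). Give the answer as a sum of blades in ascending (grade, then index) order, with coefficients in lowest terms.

B^2 = (1/2)^2*(e12)^2 = 1/4*(-1) = -1/4 (a basis 2-blade squares to minus the product of its generators' squares).
B^2 = -1/4 — a negative square means the series sums to a rotation: l = 1/2, alpha*l = pi/2, so exp(alpha B) = cos(pi/2) + (sin(pi/2)/(1/2))*B = 0 + (2)*B.
Answer: e12


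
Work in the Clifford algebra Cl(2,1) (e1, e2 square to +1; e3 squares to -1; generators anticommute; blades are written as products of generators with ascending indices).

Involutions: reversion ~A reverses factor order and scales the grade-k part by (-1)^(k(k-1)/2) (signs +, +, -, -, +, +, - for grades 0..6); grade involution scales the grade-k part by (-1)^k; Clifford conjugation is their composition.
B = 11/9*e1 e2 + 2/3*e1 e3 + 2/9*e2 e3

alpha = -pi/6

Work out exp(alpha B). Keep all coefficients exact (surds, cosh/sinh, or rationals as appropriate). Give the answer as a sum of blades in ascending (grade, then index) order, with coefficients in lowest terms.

B^2 term by term: the squares give (11/9)^2*(e1 e2)^2 + (2/3)^2*(e1 e3)^2 + (2/9)^2*(e2 e3)^2 = 121/81*(-1) + 4/9*(+1) + 4/81*(+1) = -1 (each basis 2-blade squares to minus the product of its generators' squares); cross terms between blades sharing an index anticommute and cancel. So B^2 = -1.
B^2 = -1 — since the square is negative, the closed form is circular: l = 1, alpha*l = -pi/6, so exp(alpha B) = cos(-pi/6) + (sin(-pi/6)/1)*B = sqrt(3)/2 + (-1/2)*B.
Answer: sqrt(3)/2 - 11/18*e1 e2 - 1/3*e1 e3 - 1/9*e2 e3


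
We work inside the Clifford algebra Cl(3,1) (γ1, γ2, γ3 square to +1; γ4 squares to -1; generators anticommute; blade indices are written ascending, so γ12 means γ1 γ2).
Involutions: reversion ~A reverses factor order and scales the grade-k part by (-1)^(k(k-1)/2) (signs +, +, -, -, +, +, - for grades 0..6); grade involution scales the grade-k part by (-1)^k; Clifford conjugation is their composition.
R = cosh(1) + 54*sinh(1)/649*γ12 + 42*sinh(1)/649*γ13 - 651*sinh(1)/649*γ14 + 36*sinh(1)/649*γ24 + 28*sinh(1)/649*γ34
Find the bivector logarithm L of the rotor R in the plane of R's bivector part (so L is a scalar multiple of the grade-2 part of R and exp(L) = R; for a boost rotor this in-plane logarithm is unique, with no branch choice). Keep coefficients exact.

The scalar part of R is cosh(1), so cosh pins the rapidity up to sign — the sign comes from the bivector part; dividing that part by sinh of the rapidity yields the plane, and the in-plane L = rapidity * plane is unique because the two sign choices cancel.
Concretely: cosh(rapidity) = cosh(1) gives rapidity = ±1, and since rapidity/sinh(rapidity) is even the sign is immaterial: L = (rapidity/sinh(rapidity)) * <R>_2 = (1/sinh(1)) * <R>_2.
Answer: 54/649*γ12 + 42/649*γ13 - 651/649*γ14 + 36/649*γ24 + 28/649*γ34


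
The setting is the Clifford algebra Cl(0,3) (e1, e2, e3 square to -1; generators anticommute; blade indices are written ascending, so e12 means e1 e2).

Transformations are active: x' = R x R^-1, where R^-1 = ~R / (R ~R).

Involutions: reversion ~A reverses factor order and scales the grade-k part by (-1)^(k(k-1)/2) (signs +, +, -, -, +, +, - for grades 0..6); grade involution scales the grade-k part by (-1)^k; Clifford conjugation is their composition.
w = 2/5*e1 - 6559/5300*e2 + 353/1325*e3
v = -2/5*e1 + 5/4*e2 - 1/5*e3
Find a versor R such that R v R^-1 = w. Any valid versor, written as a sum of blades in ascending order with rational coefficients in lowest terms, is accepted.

Key observation: q(v) = q(w) = -141/80 (sandwiches preserve the norm), so R = v + w = 33/2650*e2 + 88/1325*e3 works whenever it is invertible — the component of v along it is kept and (v - w)/2 reverses, sending v to w.
Answer: 33/2650*e2 + 88/1325*e3


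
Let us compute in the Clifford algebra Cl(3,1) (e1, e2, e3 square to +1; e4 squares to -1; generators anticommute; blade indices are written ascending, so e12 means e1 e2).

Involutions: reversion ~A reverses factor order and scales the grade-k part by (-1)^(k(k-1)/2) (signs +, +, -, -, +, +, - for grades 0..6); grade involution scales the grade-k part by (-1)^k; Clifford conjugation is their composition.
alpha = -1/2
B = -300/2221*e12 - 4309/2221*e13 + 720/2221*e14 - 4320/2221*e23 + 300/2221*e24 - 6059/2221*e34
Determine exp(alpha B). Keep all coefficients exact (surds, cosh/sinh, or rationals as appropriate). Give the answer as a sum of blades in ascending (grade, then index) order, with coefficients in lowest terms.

B^2 term by term: the squares give (-300/2221)^2*(e12)^2 + (-4309/2221)^2*(e13)^2 + (720/2221)^2*(e14)^2 + (-4320/2221)^2*(e23)^2 + (300/2221)^2*(e24)^2 + (-6059/2221)^2*(e34)^2 = 90000/4932841*(-1) + 18567481/4932841*(-1) + 518400/4932841*(+1) + 18662400/4932841*(-1) + 90000/4932841*(+1) + 36711481/4932841*(+1) = 0 (each basis 2-blade squares to minus the product of its generators' squares); cross terms between blades sharing an index anticommute and cancel; the commuting (index-disjoint) pairs give grade-4 terms 2*c*c'*(blade product), which cancel blade by blade — e1234: 3635400/4932841 + 2585400/4932841 - 6220800/4932841 = 0 — confirming B is simple. So B^2 = 0.
B^2 = 0, so the series closes: exp(alpha B) = 1 + alpha B (parabolic case).
Answer: 1 + 150/2221*e12 + 4309/4442*e13 - 360/2221*e14 + 2160/2221*e23 - 150/2221*e24 + 6059/4442*e34


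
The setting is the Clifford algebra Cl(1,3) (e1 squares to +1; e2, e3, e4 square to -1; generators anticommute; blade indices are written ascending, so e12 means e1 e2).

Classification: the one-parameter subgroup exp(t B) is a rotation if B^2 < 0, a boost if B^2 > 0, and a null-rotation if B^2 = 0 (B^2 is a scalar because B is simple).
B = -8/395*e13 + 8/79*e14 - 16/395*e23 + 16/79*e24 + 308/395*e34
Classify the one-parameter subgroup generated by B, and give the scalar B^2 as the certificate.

B^2 term by term: the squares give (-8/395)^2*(e13)^2 + (8/79)^2*(e14)^2 + (-16/395)^2*(e23)^2 + (16/79)^2*(e24)^2 + (308/395)^2*(e34)^2 = 64/156025*(+1) + 64/6241*(+1) + 256/156025*(-1) + 256/6241*(-1) + 94864/156025*(-1) = -16/25 (each basis 2-blade squares to minus the product of its generators' squares); cross terms between blades sharing an index anticommute and cancel; the commuting (index-disjoint) pairs give grade-4 terms 2*c*c'*(blade product), which cancel blade by blade — e1234: 256/31205 - 256/31205 = 0 — confirming B is simple. So B^2 = -16/25.
Answer: rotation, certificate B^2 = -16/25. Certificate logic: -16/25 is a conjugation-invariant scalar, so its sign fixes rotation versus boost versus null-rotation outright.


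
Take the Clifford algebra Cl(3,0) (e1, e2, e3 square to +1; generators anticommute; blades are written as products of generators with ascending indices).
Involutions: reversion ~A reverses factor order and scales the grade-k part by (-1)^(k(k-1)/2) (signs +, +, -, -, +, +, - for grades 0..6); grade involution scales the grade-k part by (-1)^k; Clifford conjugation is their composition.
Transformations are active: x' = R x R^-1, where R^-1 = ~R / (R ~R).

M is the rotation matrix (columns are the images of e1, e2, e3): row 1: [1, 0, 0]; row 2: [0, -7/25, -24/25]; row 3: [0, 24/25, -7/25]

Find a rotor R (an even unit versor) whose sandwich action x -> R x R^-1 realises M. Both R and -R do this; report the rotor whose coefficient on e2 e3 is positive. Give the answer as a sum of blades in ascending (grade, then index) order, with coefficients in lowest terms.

Method: write R = a + b12*e1 e2 + b13*e1 e3 + b23*e2 e3 with a^2 + b12^2 + b13^2 + b23^2 = 1 (so R^-1 = ~R). Expanding the columns R e_j ~R gives tr M = 4a^2 - 1 and, from the antisymmetric part, M21 - M12 = -4a*b12, M13 - M31 = 4a*b13, M32 - M23 = -4a*b23.
Here tr M = 11/25, so a^2 = (1 + tr M)/4 = 9/25 and a = ±3/5. Taking a = 3/5: M21 - M12 = 0, M13 - M31 = 0, M32 - M23 = 48/25, giving b12 = 0, b13 = 0, b23 = -4/5, i.e. R = 3/5 - 4/5*e2 e3.
Its e2 e3 coefficient is negative, so report the other preimage -R.
Answer: -3/5 + 4/5*e2 e3. Uniqueness: Spin(3) -> SO(3) maps R and -R to the same rotation of trace 11/25; fixing the sign of the e2 e3 coefficient removes the ambiguity.


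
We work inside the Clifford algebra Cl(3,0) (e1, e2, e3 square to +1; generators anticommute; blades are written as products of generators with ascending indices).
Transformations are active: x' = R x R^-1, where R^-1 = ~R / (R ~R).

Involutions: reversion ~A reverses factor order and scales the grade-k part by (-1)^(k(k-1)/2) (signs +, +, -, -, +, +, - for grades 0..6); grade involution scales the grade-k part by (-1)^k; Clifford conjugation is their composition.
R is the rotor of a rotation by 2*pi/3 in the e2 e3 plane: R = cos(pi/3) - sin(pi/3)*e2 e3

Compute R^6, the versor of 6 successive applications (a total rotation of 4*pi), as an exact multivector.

Rotor phase runs at HALF the rotation angle; powers of one rotor simply add phase, so after 6 steps in e2 e3 the phase is 6*pi/3 = 2*pi and R^6 = cos(2*pi) - sin(2*pi)*e2 e3.
cos(2*pi) = 1 and sin(2*pi) = 0, so R^6 = 1. The total rotation 4*pi is 2 full turns, so every vector returns to itself, yet the rotor is +1, back on the identity sheet (an even number of 2*pi turns).
Answer: 1


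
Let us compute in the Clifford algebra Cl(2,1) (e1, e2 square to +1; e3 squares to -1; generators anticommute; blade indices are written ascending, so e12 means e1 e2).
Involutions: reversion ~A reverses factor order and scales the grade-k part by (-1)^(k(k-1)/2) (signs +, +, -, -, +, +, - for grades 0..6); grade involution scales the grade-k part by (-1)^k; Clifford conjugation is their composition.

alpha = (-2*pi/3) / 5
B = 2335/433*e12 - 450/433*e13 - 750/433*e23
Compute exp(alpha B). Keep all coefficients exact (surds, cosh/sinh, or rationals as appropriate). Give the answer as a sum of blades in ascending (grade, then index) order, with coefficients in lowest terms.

B^2 term by term: the squares give (2335/433)^2*(e12)^2 + (-450/433)^2*(e13)^2 + (-750/433)^2*(e23)^2 = 5452225/187489*(-1) + 202500/187489*(+1) + 562500/187489*(+1) = -25 (each basis 2-blade squares to minus the product of its generators' squares); cross terms between blades sharing an index anticommute and cancel. So B^2 = -25.
B^2 = -25 — circular case — the even/odd split gives cos and sin: l = 5, alpha*l = -2*pi/3, so exp(alpha B) = cos(-2*pi/3) + (sin(-2*pi/3)/5)*B = -1/2 + (-sqrt(3)/10)*B.
Answer: -1/2 - 467*sqrt(3)/866*e12 + 45*sqrt(3)/433*e13 + 75*sqrt(3)/433*e23


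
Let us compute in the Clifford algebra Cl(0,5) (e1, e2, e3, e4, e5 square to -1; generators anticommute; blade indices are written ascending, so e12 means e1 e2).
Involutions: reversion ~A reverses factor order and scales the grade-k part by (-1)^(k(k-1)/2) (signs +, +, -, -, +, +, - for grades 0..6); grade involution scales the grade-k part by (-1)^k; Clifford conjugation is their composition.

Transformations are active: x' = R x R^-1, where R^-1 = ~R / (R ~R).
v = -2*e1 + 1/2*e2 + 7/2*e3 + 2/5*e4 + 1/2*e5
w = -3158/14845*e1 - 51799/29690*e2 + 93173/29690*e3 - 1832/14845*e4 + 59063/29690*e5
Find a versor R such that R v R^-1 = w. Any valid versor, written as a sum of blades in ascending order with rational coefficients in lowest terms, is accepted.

Sketch: the shared square -1691/100 makes R = v + w = -32848/14845*e1 - 18477/14845*e2 + 98544/14845*e3 + 4106/14845*e4 + 36954/14845*e5 the natural versor; its sandwich fixes that direction, negates (v - w)/2, and sends v to w.
Answer: -32848/14845*e1 - 18477/14845*e2 + 98544/14845*e3 + 4106/14845*e4 + 36954/14845*e5


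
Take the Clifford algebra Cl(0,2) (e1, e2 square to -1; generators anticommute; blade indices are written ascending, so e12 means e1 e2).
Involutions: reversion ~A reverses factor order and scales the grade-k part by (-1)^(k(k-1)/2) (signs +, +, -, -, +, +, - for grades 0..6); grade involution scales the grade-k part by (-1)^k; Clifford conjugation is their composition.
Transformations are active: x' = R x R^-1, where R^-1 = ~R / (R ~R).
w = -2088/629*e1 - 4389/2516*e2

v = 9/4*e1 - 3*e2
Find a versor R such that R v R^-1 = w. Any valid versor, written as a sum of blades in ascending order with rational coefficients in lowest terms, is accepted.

Reasoning: v^2 = w^2 = -225/16 since conjugation preserves the quadratic form; R = v + w = -2691/2516*e1 - 11937/2516*e2 is then valid when invertible, keeping its own part and reversing (v - w)/2.
Answer: -2691/2516*e1 - 11937/2516*e2


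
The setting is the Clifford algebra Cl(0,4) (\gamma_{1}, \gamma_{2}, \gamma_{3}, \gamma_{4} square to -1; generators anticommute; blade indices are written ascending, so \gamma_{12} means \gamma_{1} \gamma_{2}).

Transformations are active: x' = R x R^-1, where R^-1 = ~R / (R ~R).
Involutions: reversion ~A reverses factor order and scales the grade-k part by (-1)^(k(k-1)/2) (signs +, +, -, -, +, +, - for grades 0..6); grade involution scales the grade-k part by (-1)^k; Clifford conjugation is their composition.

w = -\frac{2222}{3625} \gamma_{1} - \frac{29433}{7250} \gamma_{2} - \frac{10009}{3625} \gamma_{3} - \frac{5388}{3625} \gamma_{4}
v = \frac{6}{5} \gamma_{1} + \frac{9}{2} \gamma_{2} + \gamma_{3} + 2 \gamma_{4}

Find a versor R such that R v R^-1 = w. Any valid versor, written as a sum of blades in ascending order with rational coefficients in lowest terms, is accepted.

Why this works: both vectors square to -\frac{2669}{100}, so q(v) = q(w) and R = v + w = \frac{2128}{3625} \gamma_{1} + \frac{1596}{3625} \gamma_{2} - \frac{6384}{3625} \gamma_{3} + \frac{1862}{3625} \gamma_{4} carries v to w — its own direction survives, the complement (v - w)/2 flips.
Answer: \frac{2128}{3625} \gamma_{1} + \frac{1596}{3625} \gamma_{2} - \frac{6384}{3625} \gamma_{3} + \frac{1862}{3625} \gamma_{4}
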